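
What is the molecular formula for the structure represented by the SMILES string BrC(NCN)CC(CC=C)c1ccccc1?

C13H19BrN2

Heavy atoms from the SMILES: 1 Br, 13 C, 2 N.
Implicit hydrogens by atom environment:
  5 × C (aromatic): 1 H each → 5
  4 × C: 2 H each → 8
  3 × C: 1 H each → 3
  1 × Br: no H
  1 × C (aromatic): no H
  1 × N: 2 H
  1 × N: 1 H
  Total hydrogens = 19.
Molecular formula: C13H19BrN2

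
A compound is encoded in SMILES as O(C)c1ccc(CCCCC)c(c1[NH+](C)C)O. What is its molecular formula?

Heavy atoms from the SMILES: 14 C, 1 N, 2 O.
Implicit hydrogens by atom environment:
  4 × C: 3 H each → 12
  4 × C: 2 H each → 8
  4 × C (aromatic): no H
  2 × C (aromatic): 1 H each → 2
  1 × N (charge +1): 1 H
  1 × O: 1 H
  1 × O: no H
  Total hydrogens = 24.
Net charge +1.
Molecular formula: C14H24NO2+

C14H24NO2+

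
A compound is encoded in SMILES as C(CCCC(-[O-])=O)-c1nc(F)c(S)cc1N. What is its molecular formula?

C10H12FN2O2S-

Heavy atoms from the SMILES: 10 C, 1 F, 2 N, 2 O, 1 S.
Implicit hydrogens by atom environment:
  4 × C: 2 H each → 8
  4 × C (aromatic): no H
  1 × C (aromatic): 1 H
  1 × C: no H
  1 × F: no H
  1 × N: 2 H
  1 × N (aromatic): no H
  1 × O: no H
  1 × O (charge -1): no H
  1 × S: 1 H
  Total hydrogens = 12.
Net charge -1.
Molecular formula: C10H12FN2O2S-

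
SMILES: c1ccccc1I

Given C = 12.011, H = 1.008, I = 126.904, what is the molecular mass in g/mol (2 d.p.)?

204.01

Molecular formula: C6H5I.
M = 6×12.011 + 5×1.008 + 1×126.904 = 204.01 g/mol.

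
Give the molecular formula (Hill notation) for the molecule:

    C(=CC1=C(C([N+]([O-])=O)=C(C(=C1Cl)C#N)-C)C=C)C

Heavy atoms from the SMILES: 13 C, 1 Cl, 2 N, 2 O.
Implicit hydrogens by atom environment:
  6 × C (aromatic): no H
  3 × C: 1 H each → 3
  2 × C: 3 H each → 6
  1 × C: 2 H
  1 × C: no H
  1 × Cl: no H
  1 × N: no H
  1 × N (charge +1): no H
  1 × O: no H
  1 × O (charge -1): no H
  Total hydrogens = 11.
Molecular formula: C13H11ClN2O2

C13H11ClN2O2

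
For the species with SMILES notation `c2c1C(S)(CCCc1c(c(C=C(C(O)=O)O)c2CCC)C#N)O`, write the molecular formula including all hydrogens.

Heavy atoms from the SMILES: 17 C, 1 N, 4 O, 1 S.
Implicit hydrogens by atom environment:
  5 × C: 2 H each → 10
  5 × C (aromatic): no H
  4 × C: no H
  3 × O: 1 H each → 3
  1 × C: 3 H
  1 × C (aromatic): 1 H
  1 × C: 1 H
  1 × N: no H
  1 × O: no H
  1 × S: 1 H
  Total hydrogens = 19.
Molecular formula: C17H19NO4S

C17H19NO4S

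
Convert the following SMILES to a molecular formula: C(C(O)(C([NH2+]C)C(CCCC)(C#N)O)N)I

C10H21IN3O2+

Heavy atoms from the SMILES: 10 C, 1 I, 3 N, 2 O.
Implicit hydrogens by atom environment:
  4 × C: 2 H each → 8
  3 × C: no H
  2 × C: 3 H each → 6
  2 × O: 1 H each → 2
  1 × C: 1 H
  1 × I: no H
  1 × N: 2 H
  1 × N (charge +1): 2 H
  1 × N: no H
  Total hydrogens = 21.
Net charge +1.
Molecular formula: C10H21IN3O2+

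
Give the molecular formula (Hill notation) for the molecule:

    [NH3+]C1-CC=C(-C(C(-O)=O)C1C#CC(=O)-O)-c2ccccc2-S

C16H16NO4S+

Heavy atoms from the SMILES: 16 C, 1 N, 4 O, 1 S.
Implicit hydrogens by atom environment:
  5 × C: no H
  4 × C: 1 H each → 4
  4 × C (aromatic): 1 H each → 4
  2 × C (aromatic): no H
  2 × O: 1 H each → 2
  2 × O: no H
  1 × C: 2 H
  1 × N (charge +1): 3 H
  1 × S: 1 H
  Total hydrogens = 16.
Net charge +1.
Molecular formula: C16H16NO4S+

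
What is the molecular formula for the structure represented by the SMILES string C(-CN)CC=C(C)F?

C6H12FN

Heavy atoms from the SMILES: 6 C, 1 F, 1 N.
Implicit hydrogens by atom environment:
  3 × C: 2 H each → 6
  1 × C: 3 H
  1 × C: 1 H
  1 × C: no H
  1 × F: no H
  1 × N: 2 H
  Total hydrogens = 12.
Molecular formula: C6H12FN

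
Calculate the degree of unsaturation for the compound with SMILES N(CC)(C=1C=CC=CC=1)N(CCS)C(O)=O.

5

Molecular formula from the SMILES: C11H16N2O2S.
DoU = (2C + 2 + N − H − X)/2 = (2·11 + 2 + 2 − 16 − 0)/2 = 10/2 = 5.
(Structurally: 1 ring(s) + 4 π bond(s) = 5.)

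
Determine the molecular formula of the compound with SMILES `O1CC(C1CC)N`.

C5H11NO

Heavy atoms from the SMILES: 5 C, 1 N, 1 O.
Implicit hydrogens by atom environment:
  2 × C: 2 H each → 4
  2 × C: 1 H each → 2
  1 × C: 3 H
  1 × N: 2 H
  1 × O: no H
  Total hydrogens = 11.
Molecular formula: C5H11NO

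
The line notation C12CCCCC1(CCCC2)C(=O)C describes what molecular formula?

C12H20O

Heavy atoms from the SMILES: 12 C, 1 O.
Implicit hydrogens by atom environment:
  8 × C: 2 H each → 16
  2 × C: no H
  1 × C: 3 H
  1 × C: 1 H
  1 × O: no H
  Total hydrogens = 20.
Molecular formula: C12H20O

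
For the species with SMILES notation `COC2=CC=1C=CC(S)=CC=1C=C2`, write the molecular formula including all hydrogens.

Heavy atoms from the SMILES: 11 C, 1 O, 1 S.
Implicit hydrogens by atom environment:
  6 × C (aromatic): 1 H each → 6
  4 × C (aromatic): no H
  1 × C: 3 H
  1 × O: no H
  1 × S: 1 H
  Total hydrogens = 10.
Molecular formula: C11H10OS

C11H10OS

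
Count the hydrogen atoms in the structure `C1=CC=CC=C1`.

6

Hydrogens are implicit in SMILES; fill each atom to its normal valence:
  6 × C (aromatic): 1 H each → 6
  Total hydrogens = 6.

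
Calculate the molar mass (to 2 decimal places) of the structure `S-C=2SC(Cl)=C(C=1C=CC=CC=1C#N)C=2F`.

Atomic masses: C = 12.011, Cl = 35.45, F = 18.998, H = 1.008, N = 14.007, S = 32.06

269.74

Molecular formula: C11H5ClFNS2.
M = 11×12.011 + 1×35.45 + 1×18.998 + 5×1.008 + 1×14.007 + 2×32.06 = 269.74 g/mol.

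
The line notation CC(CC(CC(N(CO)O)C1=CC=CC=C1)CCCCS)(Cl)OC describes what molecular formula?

Heavy atoms from the SMILES: 18 C, 1 Cl, 1 N, 3 O, 1 S.
Implicit hydrogens by atom environment:
  7 × C: 2 H each → 14
  5 × C (aromatic): 1 H each → 5
  2 × C: 3 H each → 6
  2 × C: 1 H each → 2
  2 × O: 1 H each → 2
  1 × C: no H
  1 × C (aromatic): no H
  1 × Cl: no H
  1 × N: no H
  1 × O: no H
  1 × S: 1 H
  Total hydrogens = 30.
Molecular formula: C18H30ClNO3S

C18H30ClNO3S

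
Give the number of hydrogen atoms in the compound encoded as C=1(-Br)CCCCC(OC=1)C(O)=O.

11

Hydrogens are implicit in SMILES; fill each atom to its normal valence:
  4 × C: 2 H each → 8
  2 × C: 1 H each → 2
  2 × C: no H
  2 × O: no H
  1 × Br: no H
  1 × O: 1 H
  Total hydrogens = 11.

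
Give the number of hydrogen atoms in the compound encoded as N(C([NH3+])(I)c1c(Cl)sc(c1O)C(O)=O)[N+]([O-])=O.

6

Hydrogens are implicit in SMILES; fill each atom to its normal valence:
  4 × C (aromatic): no H
  2 × C: no H
  2 × O: 1 H each → 2
  2 × O: no H
  1 × Cl: no H
  1 × I: no H
  1 × N (charge +1): 3 H
  1 × N: 1 H
  1 × N (charge +1): no H
  1 × O (charge -1): no H
  1 × S (aromatic): no H
  Total hydrogens = 6.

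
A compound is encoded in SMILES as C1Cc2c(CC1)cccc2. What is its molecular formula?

C10H12

Heavy atoms from the SMILES: 10 C.
Implicit hydrogens by atom environment:
  4 × C: 2 H each → 8
  4 × C (aromatic): 1 H each → 4
  2 × C (aromatic): no H
  Total hydrogens = 12.
Molecular formula: C10H12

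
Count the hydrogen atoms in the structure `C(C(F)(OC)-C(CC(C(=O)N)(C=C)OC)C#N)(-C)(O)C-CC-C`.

Hydrogens are implicit in SMILES; fill each atom to its normal valence:
  5 × C: 2 H each → 10
  5 × C: no H
  4 × C: 3 H each → 12
  3 × O: no H
  2 × C: 1 H each → 2
  1 × F: no H
  1 × N: 2 H
  1 × N: no H
  1 × O: 1 H
  Total hydrogens = 27.

27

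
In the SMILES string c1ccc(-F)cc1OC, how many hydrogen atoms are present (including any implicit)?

7

Hydrogens are implicit in SMILES; fill each atom to its normal valence:
  4 × C (aromatic): 1 H each → 4
  2 × C (aromatic): no H
  1 × C: 3 H
  1 × F: no H
  1 × O: no H
  Total hydrogens = 7.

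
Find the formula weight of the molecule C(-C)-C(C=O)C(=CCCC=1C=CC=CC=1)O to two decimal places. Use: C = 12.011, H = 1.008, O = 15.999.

Molecular formula: C14H18O2.
M = 14×12.011 + 18×1.008 + 2×15.999 = 218.30 g/mol.

218.30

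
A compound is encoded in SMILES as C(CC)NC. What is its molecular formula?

Heavy atoms from the SMILES: 4 C, 1 N.
Implicit hydrogens by atom environment:
  2 × C: 3 H each → 6
  2 × C: 2 H each → 4
  1 × N: 1 H
  Total hydrogens = 11.
Molecular formula: C4H11N

C4H11N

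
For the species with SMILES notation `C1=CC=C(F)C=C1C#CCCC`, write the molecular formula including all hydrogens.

Heavy atoms from the SMILES: 11 C, 1 F.
Implicit hydrogens by atom environment:
  4 × C (aromatic): 1 H each → 4
  2 × C: 2 H each → 4
  2 × C (aromatic): no H
  2 × C: no H
  1 × C: 3 H
  1 × F: no H
  Total hydrogens = 11.
Molecular formula: C11H11F

C11H11F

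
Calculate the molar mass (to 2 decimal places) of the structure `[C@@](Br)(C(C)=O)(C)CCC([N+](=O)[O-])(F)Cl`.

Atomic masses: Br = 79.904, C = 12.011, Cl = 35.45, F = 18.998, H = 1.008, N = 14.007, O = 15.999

Molecular formula: C7H10BrClFNO3.
M = 1×79.904 + 7×12.011 + 1×35.45 + 1×18.998 + 10×1.008 + 1×14.007 + 3×15.999 = 290.51 g/mol.

290.51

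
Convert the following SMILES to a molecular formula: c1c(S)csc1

C4H4S2

Heavy atoms from the SMILES: 4 C, 2 S.
Implicit hydrogens by atom environment:
  3 × C (aromatic): 1 H each → 3
  1 × C (aromatic): no H
  1 × S: 1 H
  1 × S (aromatic): no H
  Total hydrogens = 4.
Molecular formula: C4H4S2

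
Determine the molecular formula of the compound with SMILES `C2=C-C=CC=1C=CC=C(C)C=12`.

Heavy atoms from the SMILES: 11 C.
Implicit hydrogens by atom environment:
  7 × C (aromatic): 1 H each → 7
  3 × C (aromatic): no H
  1 × C: 3 H
  Total hydrogens = 10.
Molecular formula: C11H10

C11H10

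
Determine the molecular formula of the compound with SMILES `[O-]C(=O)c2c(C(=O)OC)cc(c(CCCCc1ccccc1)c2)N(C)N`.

C20H23N2O4-

Heavy atoms from the SMILES: 20 C, 2 N, 4 O.
Implicit hydrogens by atom environment:
  7 × C (aromatic): 1 H each → 7
  5 × C (aromatic): no H
  4 × C: 2 H each → 8
  3 × O: no H
  2 × C: 3 H each → 6
  2 × C: no H
  1 × N: 2 H
  1 × N: no H
  1 × O (charge -1): no H
  Total hydrogens = 23.
Net charge -1.
Molecular formula: C20H23N2O4-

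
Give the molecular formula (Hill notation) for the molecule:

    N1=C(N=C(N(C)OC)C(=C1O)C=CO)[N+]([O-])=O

C8H10N4O5

Heavy atoms from the SMILES: 8 C, 4 N, 5 O.
Implicit hydrogens by atom environment:
  4 × C (aromatic): no H
  2 × C: 3 H each → 6
  2 × C: 1 H each → 2
  2 × N (aromatic): no H
  2 × O: 1 H each → 2
  2 × O: no H
  1 × N (charge +1): no H
  1 × N: no H
  1 × O (charge -1): no H
  Total hydrogens = 10.
Molecular formula: C8H10N4O5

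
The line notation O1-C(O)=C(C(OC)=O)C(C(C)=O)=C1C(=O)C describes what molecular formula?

Heavy atoms from the SMILES: 10 C, 6 O.
Implicit hydrogens by atom environment:
  4 × C (aromatic): no H
  4 × O: no H
  3 × C: 3 H each → 9
  3 × C: no H
  1 × O: 1 H
  1 × O (aromatic): no H
  Total hydrogens = 10.
Molecular formula: C10H10O6

C10H10O6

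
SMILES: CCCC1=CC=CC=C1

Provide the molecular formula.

C9H12

Heavy atoms from the SMILES: 9 C.
Implicit hydrogens by atom environment:
  5 × C (aromatic): 1 H each → 5
  2 × C: 2 H each → 4
  1 × C: 3 H
  1 × C (aromatic): no H
  Total hydrogens = 12.
Molecular formula: C9H12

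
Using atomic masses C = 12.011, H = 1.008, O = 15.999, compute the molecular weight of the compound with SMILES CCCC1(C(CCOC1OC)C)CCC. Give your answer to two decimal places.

214.35

Molecular formula: C13H26O2.
M = 13×12.011 + 26×1.008 + 2×15.999 = 214.35 g/mol.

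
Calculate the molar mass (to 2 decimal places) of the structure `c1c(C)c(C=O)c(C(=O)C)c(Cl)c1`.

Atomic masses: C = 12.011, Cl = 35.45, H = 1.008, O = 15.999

Molecular formula: C10H9ClO2.
M = 10×12.011 + 1×35.45 + 9×1.008 + 2×15.999 = 196.63 g/mol.

196.63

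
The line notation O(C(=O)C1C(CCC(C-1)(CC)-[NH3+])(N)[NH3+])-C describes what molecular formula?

[C10H23N3O2]2+

Heavy atoms from the SMILES: 10 C, 3 N, 2 O.
Implicit hydrogens by atom environment:
  4 × C: 2 H each → 8
  3 × C: no H
  2 × C: 3 H each → 6
  2 × N (charge +1): 3 H each → 6
  2 × O: no H
  1 × C: 1 H
  1 × N: 2 H
  Total hydrogens = 23.
Net charge +2.
Molecular formula: [C10H23N3O2]2+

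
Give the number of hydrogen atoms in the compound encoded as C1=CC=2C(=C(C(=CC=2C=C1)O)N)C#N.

Hydrogens are implicit in SMILES; fill each atom to its normal valence:
  5 × C (aromatic): 1 H each → 5
  5 × C (aromatic): no H
  1 × C: no H
  1 × N: 2 H
  1 × N: no H
  1 × O: 1 H
  Total hydrogens = 8.

8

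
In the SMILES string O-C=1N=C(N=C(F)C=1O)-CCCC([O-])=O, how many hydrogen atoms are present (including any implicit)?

8

Hydrogens are implicit in SMILES; fill each atom to its normal valence:
  4 × C (aromatic): no H
  3 × C: 2 H each → 6
  2 × N (aromatic): no H
  2 × O: 1 H each → 2
  1 × C: no H
  1 × F: no H
  1 × O: no H
  1 × O (charge -1): no H
  Total hydrogens = 8.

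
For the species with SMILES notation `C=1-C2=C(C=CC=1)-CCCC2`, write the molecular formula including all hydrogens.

C10H12

Heavy atoms from the SMILES: 10 C.
Implicit hydrogens by atom environment:
  4 × C: 2 H each → 8
  4 × C (aromatic): 1 H each → 4
  2 × C (aromatic): no H
  Total hydrogens = 12.
Molecular formula: C10H12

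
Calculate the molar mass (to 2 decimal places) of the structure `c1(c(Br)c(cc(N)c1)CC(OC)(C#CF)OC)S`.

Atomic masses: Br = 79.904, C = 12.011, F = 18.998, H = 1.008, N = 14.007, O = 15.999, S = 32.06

Molecular formula: C12H13BrFNO2S.
M = 1×79.904 + 12×12.011 + 1×18.998 + 13×1.008 + 1×14.007 + 2×15.999 + 1×32.06 = 334.20 g/mol.

334.20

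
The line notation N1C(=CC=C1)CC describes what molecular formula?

Heavy atoms from the SMILES: 6 C, 1 N.
Implicit hydrogens by atom environment:
  3 × C (aromatic): 1 H each → 3
  1 × C: 3 H
  1 × C: 2 H
  1 × C (aromatic): no H
  1 × N (aromatic): 1 H
  Total hydrogens = 9.
Molecular formula: C6H9N

C6H9N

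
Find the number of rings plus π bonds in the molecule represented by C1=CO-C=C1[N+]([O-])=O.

4

Molecular formula from the SMILES: C4H3NO3.
DoU = (2C + 2 + N − H − X)/2 = (2·4 + 2 + 1 − 3 − 0)/2 = 8/2 = 4.
(Structurally: 1 ring(s) + 3 π bond(s) = 4.)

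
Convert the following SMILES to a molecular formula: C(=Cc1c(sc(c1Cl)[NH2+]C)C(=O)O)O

C8H9ClNO3S+

Heavy atoms from the SMILES: 8 C, 1 Cl, 1 N, 3 O, 1 S.
Implicit hydrogens by atom environment:
  4 × C (aromatic): no H
  2 × C: 1 H each → 2
  2 × O: 1 H each → 2
  1 × C: 3 H
  1 × C: no H
  1 × Cl: no H
  1 × N (charge +1): 2 H
  1 × O: no H
  1 × S (aromatic): no H
  Total hydrogens = 9.
Net charge +1.
Molecular formula: C8H9ClNO3S+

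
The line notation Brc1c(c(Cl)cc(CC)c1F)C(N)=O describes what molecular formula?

Heavy atoms from the SMILES: 1 Br, 9 C, 1 Cl, 1 F, 1 N, 1 O.
Implicit hydrogens by atom environment:
  5 × C (aromatic): no H
  1 × Br: no H
  1 × C: 3 H
  1 × C: 2 H
  1 × C (aromatic): 1 H
  1 × C: no H
  1 × Cl: no H
  1 × F: no H
  1 × N: 2 H
  1 × O: no H
  Total hydrogens = 8.
Molecular formula: C9H8BrClFNO

C9H8BrClFNO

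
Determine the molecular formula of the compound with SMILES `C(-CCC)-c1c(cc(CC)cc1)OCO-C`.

C14H22O2

Heavy atoms from the SMILES: 14 C, 2 O.
Implicit hydrogens by atom environment:
  5 × C: 2 H each → 10
  3 × C: 3 H each → 9
  3 × C (aromatic): 1 H each → 3
  3 × C (aromatic): no H
  2 × O: no H
  Total hydrogens = 22.
Molecular formula: C14H22O2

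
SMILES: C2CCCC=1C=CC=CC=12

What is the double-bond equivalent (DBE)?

5

Molecular formula from the SMILES: C10H12.
DoU = (2C + 2 + N − H − X)/2 = (2·10 + 2 + 0 − 12 − 0)/2 = 10/2 = 5.
(Structurally: 2 ring(s) + 3 π bond(s) = 5.)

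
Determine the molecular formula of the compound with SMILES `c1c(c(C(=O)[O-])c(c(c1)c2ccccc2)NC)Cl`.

Heavy atoms from the SMILES: 14 C, 1 Cl, 1 N, 2 O.
Implicit hydrogens by atom environment:
  7 × C (aromatic): 1 H each → 7
  5 × C (aromatic): no H
  1 × C: 3 H
  1 × C: no H
  1 × Cl: no H
  1 × N: 1 H
  1 × O: no H
  1 × O (charge -1): no H
  Total hydrogens = 11.
Net charge -1.
Molecular formula: C14H11ClNO2-

C14H11ClNO2-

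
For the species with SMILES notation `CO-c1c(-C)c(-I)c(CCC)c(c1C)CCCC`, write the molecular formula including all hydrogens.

Heavy atoms from the SMILES: 16 C, 1 I, 1 O.
Implicit hydrogens by atom environment:
  6 × C (aromatic): no H
  5 × C: 3 H each → 15
  5 × C: 2 H each → 10
  1 × I: no H
  1 × O: no H
  Total hydrogens = 25.
Molecular formula: C16H25IO

C16H25IO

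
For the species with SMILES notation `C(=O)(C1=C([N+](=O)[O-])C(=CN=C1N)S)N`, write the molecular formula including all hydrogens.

Heavy atoms from the SMILES: 6 C, 4 N, 3 O, 1 S.
Implicit hydrogens by atom environment:
  4 × C (aromatic): no H
  2 × N: 2 H each → 4
  2 × O: no H
  1 × C (aromatic): 1 H
  1 × C: no H
  1 × N (aromatic): no H
  1 × N (charge +1): no H
  1 × O (charge -1): no H
  1 × S: 1 H
  Total hydrogens = 6.
Molecular formula: C6H6N4O3S

C6H6N4O3S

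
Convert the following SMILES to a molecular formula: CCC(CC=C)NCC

Heavy atoms from the SMILES: 8 C, 1 N.
Implicit hydrogens by atom environment:
  4 × C: 2 H each → 8
  2 × C: 3 H each → 6
  2 × C: 1 H each → 2
  1 × N: 1 H
  Total hydrogens = 17.
Molecular formula: C8H17N

C8H17N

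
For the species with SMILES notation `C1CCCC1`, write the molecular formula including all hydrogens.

Heavy atoms from the SMILES: 5 C.
Implicit hydrogens by atom environment:
  5 × C: 2 H each → 10
  Total hydrogens = 10.
Molecular formula: C5H10

C5H10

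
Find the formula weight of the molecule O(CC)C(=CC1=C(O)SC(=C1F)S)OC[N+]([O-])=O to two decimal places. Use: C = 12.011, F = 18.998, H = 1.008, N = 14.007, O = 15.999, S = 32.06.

295.30

Molecular formula: C9H10FNO5S2.
M = 9×12.011 + 1×18.998 + 10×1.008 + 1×14.007 + 5×15.999 + 2×32.06 = 295.30 g/mol.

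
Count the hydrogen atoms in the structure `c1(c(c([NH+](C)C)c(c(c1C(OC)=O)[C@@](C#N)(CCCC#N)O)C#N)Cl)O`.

Hydrogens are implicit in SMILES; fill each atom to its normal valence:
  6 × C (aromatic): no H
  5 × C: no H
  3 × C: 3 H each → 9
  3 × C: 2 H each → 6
  3 × N: no H
  2 × O: 1 H each → 2
  2 × O: no H
  1 × Cl: no H
  1 × N (charge +1): 1 H
  Total hydrogens = 18.

18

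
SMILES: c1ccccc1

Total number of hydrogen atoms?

6

Hydrogens are implicit in SMILES; fill each atom to its normal valence:
  6 × C (aromatic): 1 H each → 6
  Total hydrogens = 6.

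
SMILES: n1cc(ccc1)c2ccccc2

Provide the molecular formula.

Heavy atoms from the SMILES: 11 C, 1 N.
Implicit hydrogens by atom environment:
  9 × C (aromatic): 1 H each → 9
  2 × C (aromatic): no H
  1 × N (aromatic): no H
  Total hydrogens = 9.
Molecular formula: C11H9N

C11H9N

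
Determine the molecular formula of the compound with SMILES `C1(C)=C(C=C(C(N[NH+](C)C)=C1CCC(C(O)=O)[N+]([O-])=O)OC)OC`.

Heavy atoms from the SMILES: 15 C, 3 N, 6 O.
Implicit hydrogens by atom environment:
  5 × C: 3 H each → 15
  5 × C (aromatic): no H
  4 × O: no H
  2 × C: 2 H each → 4
  1 × C (aromatic): 1 H
  1 × C: 1 H
  1 × C: no H
  1 × N: 1 H
  1 × N (charge +1): 1 H
  1 × N (charge +1): no H
  1 × O: 1 H
  1 × O (charge -1): no H
  Total hydrogens = 24.
Net charge +1.
Molecular formula: C15H24N3O6+

C15H24N3O6+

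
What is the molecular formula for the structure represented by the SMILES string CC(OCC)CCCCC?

Heavy atoms from the SMILES: 9 C, 1 O.
Implicit hydrogens by atom environment:
  5 × C: 2 H each → 10
  3 × C: 3 H each → 9
  1 × C: 1 H
  1 × O: no H
  Total hydrogens = 20.
Molecular formula: C9H20O

C9H20O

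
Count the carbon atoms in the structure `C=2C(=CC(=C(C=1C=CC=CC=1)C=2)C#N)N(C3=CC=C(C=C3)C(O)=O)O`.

The symbol for carbon appears 20 times in the SMILES.

20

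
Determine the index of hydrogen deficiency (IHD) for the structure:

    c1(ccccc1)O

4

Molecular formula from the SMILES: C6H6O.
DoU = (2C + 2 + N − H − X)/2 = (2·6 + 2 + 0 − 6 − 0)/2 = 8/2 = 4.
(Structurally: 1 ring(s) + 3 π bond(s) = 4.)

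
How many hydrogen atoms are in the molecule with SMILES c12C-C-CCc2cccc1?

12

Hydrogens are implicit in SMILES; fill each atom to its normal valence:
  4 × C: 2 H each → 8
  4 × C (aromatic): 1 H each → 4
  2 × C (aromatic): no H
  Total hydrogens = 12.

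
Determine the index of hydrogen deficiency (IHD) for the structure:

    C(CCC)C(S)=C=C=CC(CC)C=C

Molecular formula from the SMILES: C13H20S.
DoU = (2C + 2 + N − H − X)/2 = (2·13 + 2 + 0 − 20 − 0)/2 = 8/2 = 4.
(Structurally: 0 ring(s) + 4 π bond(s) = 4.)

4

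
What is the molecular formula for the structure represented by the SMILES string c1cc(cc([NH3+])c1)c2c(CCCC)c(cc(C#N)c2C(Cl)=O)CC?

Heavy atoms from the SMILES: 20 C, 1 Cl, 2 N, 1 O.
Implicit hydrogens by atom environment:
  7 × C (aromatic): no H
  5 × C (aromatic): 1 H each → 5
  4 × C: 2 H each → 8
  2 × C: 3 H each → 6
  2 × C: no H
  1 × Cl: no H
  1 × N (charge +1): 3 H
  1 × N: no H
  1 × O: no H
  Total hydrogens = 22.
Net charge +1.
Molecular formula: C20H22ClN2O+

C20H22ClN2O+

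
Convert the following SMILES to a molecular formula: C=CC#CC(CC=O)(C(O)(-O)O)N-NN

C8H13N3O4

Heavy atoms from the SMILES: 8 C, 3 N, 4 O.
Implicit hydrogens by atom environment:
  4 × C: no H
  3 × O: 1 H each → 3
  2 × C: 2 H each → 4
  2 × C: 1 H each → 2
  2 × N: 1 H each → 2
  1 × N: 2 H
  1 × O: no H
  Total hydrogens = 13.
Molecular formula: C8H13N3O4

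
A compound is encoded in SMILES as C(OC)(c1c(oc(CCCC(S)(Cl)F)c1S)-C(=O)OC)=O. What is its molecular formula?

C12H14ClFO5S2

Heavy atoms from the SMILES: 12 C, 1 Cl, 1 F, 5 O, 2 S.
Implicit hydrogens by atom environment:
  4 × C (aromatic): no H
  4 × O: no H
  3 × C: 2 H each → 6
  3 × C: no H
  2 × C: 3 H each → 6
  2 × S: 1 H each → 2
  1 × Cl: no H
  1 × F: no H
  1 × O (aromatic): no H
  Total hydrogens = 14.
Molecular formula: C12H14ClFO5S2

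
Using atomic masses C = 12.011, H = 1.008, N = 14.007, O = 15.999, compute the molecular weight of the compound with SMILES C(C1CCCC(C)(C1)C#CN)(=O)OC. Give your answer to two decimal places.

195.26

Molecular formula: C11H17NO2.
M = 11×12.011 + 17×1.008 + 1×14.007 + 2×15.999 = 195.26 g/mol.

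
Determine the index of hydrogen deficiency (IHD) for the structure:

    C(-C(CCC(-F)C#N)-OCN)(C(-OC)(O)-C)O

Molecular formula from the SMILES: C10H19FN2O4.
DoU = (2C + 2 + N − H − X)/2 = (2·10 + 2 + 2 − 19 − 1)/2 = 4/2 = 2.
(Structurally: 0 ring(s) + 2 π bond(s) = 2.)

2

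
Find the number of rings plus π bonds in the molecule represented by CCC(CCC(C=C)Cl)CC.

1

Molecular formula from the SMILES: C10H19Cl.
DoU = (2C + 2 + N − H − X)/2 = (2·10 + 2 + 0 − 19 − 1)/2 = 2/2 = 1.
(Structurally: 0 ring(s) + 1 π bond(s) = 1.)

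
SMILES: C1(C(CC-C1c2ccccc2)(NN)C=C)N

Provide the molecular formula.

Heavy atoms from the SMILES: 13 C, 3 N.
Implicit hydrogens by atom environment:
  5 × C (aromatic): 1 H each → 5
  3 × C: 2 H each → 6
  3 × C: 1 H each → 3
  2 × N: 2 H each → 4
  1 × C: no H
  1 × C (aromatic): no H
  1 × N: 1 H
  Total hydrogens = 19.
Molecular formula: C13H19N3

C13H19N3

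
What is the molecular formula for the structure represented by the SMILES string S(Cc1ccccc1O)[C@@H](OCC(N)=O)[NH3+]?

C10H15N2O3S+

Heavy atoms from the SMILES: 10 C, 2 N, 3 O, 1 S.
Implicit hydrogens by atom environment:
  4 × C (aromatic): 1 H each → 4
  2 × C: 2 H each → 4
  2 × C (aromatic): no H
  2 × O: no H
  1 × C: 1 H
  1 × C: no H
  1 × N (charge +1): 3 H
  1 × N: 2 H
  1 × O: 1 H
  1 × S: no H
  Total hydrogens = 15.
Net charge +1.
Molecular formula: C10H15N2O3S+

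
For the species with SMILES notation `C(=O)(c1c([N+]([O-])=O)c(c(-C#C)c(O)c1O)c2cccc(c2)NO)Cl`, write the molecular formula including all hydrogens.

Heavy atoms from the SMILES: 15 C, 1 Cl, 2 N, 6 O.
Implicit hydrogens by atom environment:
  8 × C (aromatic): no H
  4 × C (aromatic): 1 H each → 4
  3 × O: 1 H each → 3
  2 × C: no H
  2 × O: no H
  1 × C: 1 H
  1 × Cl: no H
  1 × N: 1 H
  1 × N (charge +1): no H
  1 × O (charge -1): no H
  Total hydrogens = 9.
Molecular formula: C15H9ClN2O6

C15H9ClN2O6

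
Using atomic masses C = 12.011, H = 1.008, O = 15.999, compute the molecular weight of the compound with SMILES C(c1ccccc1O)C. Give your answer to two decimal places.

122.17

Molecular formula: C8H10O.
M = 8×12.011 + 10×1.008 + 1×15.999 = 122.17 g/mol.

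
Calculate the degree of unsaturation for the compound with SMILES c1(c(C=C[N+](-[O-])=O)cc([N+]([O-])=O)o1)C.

Molecular formula from the SMILES: C7H6N2O5.
DoU = (2C + 2 + N − H − X)/2 = (2·7 + 2 + 2 − 6 − 0)/2 = 12/2 = 6.
(Structurally: 1 ring(s) + 5 π bond(s) = 6.)

6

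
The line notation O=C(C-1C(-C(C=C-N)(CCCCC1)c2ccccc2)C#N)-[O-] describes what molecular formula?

Heavy atoms from the SMILES: 18 C, 2 N, 2 O.
Implicit hydrogens by atom environment:
  5 × C: 2 H each → 10
  5 × C (aromatic): 1 H each → 5
  4 × C: 1 H each → 4
  3 × C: no H
  1 × C (aromatic): no H
  1 × N: 2 H
  1 × N: no H
  1 × O: no H
  1 × O (charge -1): no H
  Total hydrogens = 21.
Net charge -1.
Molecular formula: C18H21N2O2-

C18H21N2O2-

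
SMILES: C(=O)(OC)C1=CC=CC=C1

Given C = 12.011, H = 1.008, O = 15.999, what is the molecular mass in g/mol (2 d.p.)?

Molecular formula: C8H8O2.
M = 8×12.011 + 8×1.008 + 2×15.999 = 136.15 g/mol.

136.15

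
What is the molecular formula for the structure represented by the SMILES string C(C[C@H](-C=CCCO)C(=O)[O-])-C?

Heavy atoms from the SMILES: 9 C, 3 O.
Implicit hydrogens by atom environment:
  4 × C: 2 H each → 8
  3 × C: 1 H each → 3
  1 × C: 3 H
  1 × C: no H
  1 × O: 1 H
  1 × O: no H
  1 × O (charge -1): no H
  Total hydrogens = 15.
Net charge -1.
Molecular formula: C9H15O3-

C9H15O3-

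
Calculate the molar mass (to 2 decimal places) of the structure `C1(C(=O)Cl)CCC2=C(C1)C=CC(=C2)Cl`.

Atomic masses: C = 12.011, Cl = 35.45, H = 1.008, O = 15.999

229.10

Molecular formula: C11H10Cl2O.
M = 11×12.011 + 2×35.45 + 10×1.008 + 1×15.999 = 229.10 g/mol.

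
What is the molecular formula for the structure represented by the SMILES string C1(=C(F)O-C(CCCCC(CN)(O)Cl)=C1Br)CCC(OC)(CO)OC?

C16H26BrClFNO5

Heavy atoms from the SMILES: 1 Br, 16 C, 1 Cl, 1 F, 1 N, 5 O.
Implicit hydrogens by atom environment:
  8 × C: 2 H each → 16
  4 × C (aromatic): no H
  2 × C: 3 H each → 6
  2 × C: no H
  2 × O: 1 H each → 2
  2 × O: no H
  1 × Br: no H
  1 × Cl: no H
  1 × F: no H
  1 × N: 2 H
  1 × O (aromatic): no H
  Total hydrogens = 26.
Molecular formula: C16H26BrClFNO5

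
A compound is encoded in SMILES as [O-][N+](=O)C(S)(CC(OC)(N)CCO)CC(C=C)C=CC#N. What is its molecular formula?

Heavy atoms from the SMILES: 13 C, 3 N, 4 O, 1 S.
Implicit hydrogens by atom environment:
  5 × C: 2 H each → 10
  4 × C: 1 H each → 4
  3 × C: no H
  2 × O: no H
  1 × C: 3 H
  1 × N: 2 H
  1 × N (charge +1): no H
  1 × N: no H
  1 × O: 1 H
  1 × O (charge -1): no H
  1 × S: 1 H
  Total hydrogens = 21.
Molecular formula: C13H21N3O4S

C13H21N3O4S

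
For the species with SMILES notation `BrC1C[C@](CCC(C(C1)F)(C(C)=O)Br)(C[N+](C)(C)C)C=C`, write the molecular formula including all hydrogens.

C16H27Br2FNO+

Heavy atoms from the SMILES: 2 Br, 16 C, 1 F, 1 N, 1 O.
Implicit hydrogens by atom environment:
  6 × C: 2 H each → 12
  4 × C: 3 H each → 12
  3 × C: 1 H each → 3
  3 × C: no H
  2 × Br: no H
  1 × F: no H
  1 × N (charge +1): no H
  1 × O: no H
  Total hydrogens = 27.
Net charge +1.
Molecular formula: C16H27Br2FNO+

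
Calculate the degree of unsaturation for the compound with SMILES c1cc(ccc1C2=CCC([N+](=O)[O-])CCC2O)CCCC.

Molecular formula from the SMILES: C17H23NO3.
DoU = (2C + 2 + N − H − X)/2 = (2·17 + 2 + 1 − 23 − 0)/2 = 14/2 = 7.
(Structurally: 2 ring(s) + 5 π bond(s) = 7.)

7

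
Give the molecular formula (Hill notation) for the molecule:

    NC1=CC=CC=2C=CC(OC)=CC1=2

Heavy atoms from the SMILES: 11 C, 1 N, 1 O.
Implicit hydrogens by atom environment:
  6 × C (aromatic): 1 H each → 6
  4 × C (aromatic): no H
  1 × C: 3 H
  1 × N: 2 H
  1 × O: no H
  Total hydrogens = 11.
Molecular formula: C11H11NO

C11H11NO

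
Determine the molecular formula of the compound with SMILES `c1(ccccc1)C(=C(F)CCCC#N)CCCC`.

C16H20FN

Heavy atoms from the SMILES: 16 C, 1 F, 1 N.
Implicit hydrogens by atom environment:
  6 × C: 2 H each → 12
  5 × C (aromatic): 1 H each → 5
  3 × C: no H
  1 × C: 3 H
  1 × C (aromatic): no H
  1 × F: no H
  1 × N: no H
  Total hydrogens = 20.
Molecular formula: C16H20FN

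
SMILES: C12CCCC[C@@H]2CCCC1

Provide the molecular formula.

C10H18

Heavy atoms from the SMILES: 10 C.
Implicit hydrogens by atom environment:
  8 × C: 2 H each → 16
  2 × C: 1 H each → 2
  Total hydrogens = 18.
Molecular formula: C10H18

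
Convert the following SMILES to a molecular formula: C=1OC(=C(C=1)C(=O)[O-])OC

Heavy atoms from the SMILES: 6 C, 4 O.
Implicit hydrogens by atom environment:
  2 × C (aromatic): 1 H each → 2
  2 × C (aromatic): no H
  2 × O: no H
  1 × C: 3 H
  1 × C: no H
  1 × O (aromatic): no H
  1 × O (charge -1): no H
  Total hydrogens = 5.
Net charge -1.
Molecular formula: C6H5O4-

C6H5O4-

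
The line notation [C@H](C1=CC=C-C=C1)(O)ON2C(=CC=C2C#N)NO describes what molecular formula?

C12H11N3O3

Heavy atoms from the SMILES: 12 C, 3 N, 3 O.
Implicit hydrogens by atom environment:
  7 × C (aromatic): 1 H each → 7
  3 × C (aromatic): no H
  2 × O: 1 H each → 2
  1 × C: 1 H
  1 × C: no H
  1 × N: 1 H
  1 × N (aromatic): no H
  1 × N: no H
  1 × O: no H
  Total hydrogens = 11.
Molecular formula: C12H11N3O3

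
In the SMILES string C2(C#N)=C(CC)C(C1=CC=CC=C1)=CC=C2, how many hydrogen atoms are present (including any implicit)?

Hydrogens are implicit in SMILES; fill each atom to its normal valence:
  8 × C (aromatic): 1 H each → 8
  4 × C (aromatic): no H
  1 × C: 3 H
  1 × C: 2 H
  1 × C: no H
  1 × N: no H
  Total hydrogens = 13.

13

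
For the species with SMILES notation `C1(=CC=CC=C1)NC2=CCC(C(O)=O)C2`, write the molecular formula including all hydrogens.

Heavy atoms from the SMILES: 12 C, 1 N, 2 O.
Implicit hydrogens by atom environment:
  5 × C (aromatic): 1 H each → 5
  2 × C: 2 H each → 4
  2 × C: 1 H each → 2
  2 × C: no H
  1 × C (aromatic): no H
  1 × N: 1 H
  1 × O: 1 H
  1 × O: no H
  Total hydrogens = 13.
Molecular formula: C12H13NO2

C12H13NO2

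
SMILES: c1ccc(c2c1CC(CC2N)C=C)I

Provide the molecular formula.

C12H14IN

Heavy atoms from the SMILES: 12 C, 1 I, 1 N.
Implicit hydrogens by atom environment:
  3 × C: 2 H each → 6
  3 × C (aromatic): 1 H each → 3
  3 × C: 1 H each → 3
  3 × C (aromatic): no H
  1 × I: no H
  1 × N: 2 H
  Total hydrogens = 14.
Molecular formula: C12H14IN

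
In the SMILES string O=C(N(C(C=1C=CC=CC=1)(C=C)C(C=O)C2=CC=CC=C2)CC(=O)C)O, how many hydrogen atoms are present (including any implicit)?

21

Hydrogens are implicit in SMILES; fill each atom to its normal valence:
  10 × C (aromatic): 1 H each → 10
  3 × C: 1 H each → 3
  3 × C: no H
  3 × O: no H
  2 × C: 2 H each → 4
  2 × C (aromatic): no H
  1 × C: 3 H
  1 × N: no H
  1 × O: 1 H
  Total hydrogens = 21.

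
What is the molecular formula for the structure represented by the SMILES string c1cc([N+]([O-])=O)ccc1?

Heavy atoms from the SMILES: 6 C, 1 N, 2 O.
Implicit hydrogens by atom environment:
  5 × C (aromatic): 1 H each → 5
  1 × C (aromatic): no H
  1 × N (charge +1): no H
  1 × O: no H
  1 × O (charge -1): no H
  Total hydrogens = 5.
Molecular formula: C6H5NO2

C6H5NO2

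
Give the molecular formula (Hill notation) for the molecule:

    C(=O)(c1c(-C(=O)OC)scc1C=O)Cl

C8H5ClO4S

Heavy atoms from the SMILES: 8 C, 1 Cl, 4 O, 1 S.
Implicit hydrogens by atom environment:
  4 × O: no H
  3 × C (aromatic): no H
  2 × C: no H
  1 × C: 3 H
  1 × C (aromatic): 1 H
  1 × C: 1 H
  1 × Cl: no H
  1 × S (aromatic): no H
  Total hydrogens = 5.
Molecular formula: C8H5ClO4S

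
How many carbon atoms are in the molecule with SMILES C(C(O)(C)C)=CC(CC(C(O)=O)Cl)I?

The symbol for carbon appears 9 times in the SMILES. (Cl is a single chlorine, not C + l.)

9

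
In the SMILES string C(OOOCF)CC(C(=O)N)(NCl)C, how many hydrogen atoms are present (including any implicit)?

Hydrogens are implicit in SMILES; fill each atom to its normal valence:
  4 × O: no H
  3 × C: 2 H each → 6
  2 × C: no H
  1 × C: 3 H
  1 × Cl: no H
  1 × F: no H
  1 × N: 2 H
  1 × N: 1 H
  Total hydrogens = 12.

12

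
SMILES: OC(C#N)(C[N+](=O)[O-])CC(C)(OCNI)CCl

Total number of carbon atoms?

The symbol for carbon appears 8 times in the SMILES. (Cl is a single chlorine, not C + l.)

8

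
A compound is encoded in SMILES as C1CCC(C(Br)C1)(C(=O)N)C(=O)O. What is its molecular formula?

Heavy atoms from the SMILES: 1 Br, 8 C, 1 N, 3 O.
Implicit hydrogens by atom environment:
  4 × C: 2 H each → 8
  3 × C: no H
  2 × O: no H
  1 × Br: no H
  1 × C: 1 H
  1 × N: 2 H
  1 × O: 1 H
  Total hydrogens = 12.
Molecular formula: C8H12BrNO3

C8H12BrNO3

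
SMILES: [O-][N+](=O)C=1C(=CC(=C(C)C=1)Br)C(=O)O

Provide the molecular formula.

Heavy atoms from the SMILES: 1 Br, 8 C, 1 N, 4 O.
Implicit hydrogens by atom environment:
  4 × C (aromatic): no H
  2 × C (aromatic): 1 H each → 2
  2 × O: no H
  1 × Br: no H
  1 × C: 3 H
  1 × C: no H
  1 × N (charge +1): no H
  1 × O: 1 H
  1 × O (charge -1): no H
  Total hydrogens = 6.
Molecular formula: C8H6BrNO4

C8H6BrNO4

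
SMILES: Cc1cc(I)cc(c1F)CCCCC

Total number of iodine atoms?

The symbol for iodine appears 1 time in the SMILES.

1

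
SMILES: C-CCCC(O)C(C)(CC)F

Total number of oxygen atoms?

The symbol for oxygen appears 1 time in the SMILES.

1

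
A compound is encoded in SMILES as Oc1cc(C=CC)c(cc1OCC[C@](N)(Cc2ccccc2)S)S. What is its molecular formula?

C19H23NO2S2

Heavy atoms from the SMILES: 19 C, 1 N, 2 O, 2 S.
Implicit hydrogens by atom environment:
  7 × C (aromatic): 1 H each → 7
  5 × C (aromatic): no H
  3 × C: 2 H each → 6
  2 × C: 1 H each → 2
  2 × S: 1 H each → 2
  1 × C: 3 H
  1 × C: no H
  1 × N: 2 H
  1 × O: 1 H
  1 × O: no H
  Total hydrogens = 23.
Molecular formula: C19H23NO2S2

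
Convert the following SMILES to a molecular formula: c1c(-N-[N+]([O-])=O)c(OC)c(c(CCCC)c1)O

Heavy atoms from the SMILES: 11 C, 2 N, 4 O.
Implicit hydrogens by atom environment:
  4 × C (aromatic): no H
  3 × C: 2 H each → 6
  2 × C: 3 H each → 6
  2 × C (aromatic): 1 H each → 2
  2 × O: no H
  1 × N: 1 H
  1 × N (charge +1): no H
  1 × O: 1 H
  1 × O (charge -1): no H
  Total hydrogens = 16.
Molecular formula: C11H16N2O4

C11H16N2O4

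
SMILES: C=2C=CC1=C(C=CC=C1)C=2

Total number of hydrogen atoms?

8

Hydrogens are implicit in SMILES; fill each atom to its normal valence:
  8 × C (aromatic): 1 H each → 8
  2 × C (aromatic): no H
  Total hydrogens = 8.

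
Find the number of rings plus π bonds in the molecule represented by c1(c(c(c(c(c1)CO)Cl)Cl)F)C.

Molecular formula from the SMILES: C8H7Cl2FO.
DoU = (2C + 2 + N − H − X)/2 = (2·8 + 2 + 0 − 7 − 3)/2 = 8/2 = 4.
(Structurally: 1 ring(s) + 3 π bond(s) = 4.)

4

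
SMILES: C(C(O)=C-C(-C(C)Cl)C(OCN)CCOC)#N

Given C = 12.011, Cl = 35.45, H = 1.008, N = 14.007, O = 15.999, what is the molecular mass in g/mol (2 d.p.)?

Molecular formula: C11H19ClN2O3.
M = 11×12.011 + 1×35.45 + 19×1.008 + 2×14.007 + 3×15.999 = 262.73 g/mol.

262.73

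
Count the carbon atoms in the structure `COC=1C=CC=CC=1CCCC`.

The symbol for carbon appears 11 times in the SMILES.

11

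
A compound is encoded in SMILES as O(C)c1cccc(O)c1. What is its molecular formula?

C7H8O2

Heavy atoms from the SMILES: 7 C, 2 O.
Implicit hydrogens by atom environment:
  4 × C (aromatic): 1 H each → 4
  2 × C (aromatic): no H
  1 × C: 3 H
  1 × O: 1 H
  1 × O: no H
  Total hydrogens = 8.
Molecular formula: C7H8O2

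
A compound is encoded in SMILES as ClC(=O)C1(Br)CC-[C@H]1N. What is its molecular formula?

Heavy atoms from the SMILES: 1 Br, 5 C, 1 Cl, 1 N, 1 O.
Implicit hydrogens by atom environment:
  2 × C: 2 H each → 4
  2 × C: no H
  1 × Br: no H
  1 × C: 1 H
  1 × Cl: no H
  1 × N: 2 H
  1 × O: no H
  Total hydrogens = 7.
Molecular formula: C5H7BrClNO

C5H7BrClNO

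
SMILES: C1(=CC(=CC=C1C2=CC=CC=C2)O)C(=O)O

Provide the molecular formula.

Heavy atoms from the SMILES: 13 C, 3 O.
Implicit hydrogens by atom environment:
  8 × C (aromatic): 1 H each → 8
  4 × C (aromatic): no H
  2 × O: 1 H each → 2
  1 × C: no H
  1 × O: no H
  Total hydrogens = 10.
Molecular formula: C13H10O3

C13H10O3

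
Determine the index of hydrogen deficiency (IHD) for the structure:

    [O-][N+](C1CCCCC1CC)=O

2

Molecular formula from the SMILES: C8H15NO2.
DoU = (2C + 2 + N − H − X)/2 = (2·8 + 2 + 1 − 15 − 0)/2 = 4/2 = 2.
(Structurally: 1 ring(s) + 1 π bond(s) = 2.)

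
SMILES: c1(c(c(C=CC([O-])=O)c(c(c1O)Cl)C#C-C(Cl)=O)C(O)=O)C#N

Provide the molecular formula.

Heavy atoms from the SMILES: 14 C, 2 Cl, 1 N, 6 O.
Implicit hydrogens by atom environment:
  6 × C (aromatic): no H
  6 × C: no H
  3 × O: no H
  2 × C: 1 H each → 2
  2 × Cl: no H
  2 × O: 1 H each → 2
  1 × N: no H
  1 × O (charge -1): no H
  Total hydrogens = 4.
Net charge -1.
Molecular formula: C14H4Cl2NO6-

C14H4Cl2NO6-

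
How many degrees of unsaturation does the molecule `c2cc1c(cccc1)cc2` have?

7

Molecular formula from the SMILES: C10H8.
DoU = (2C + 2 + N − H − X)/2 = (2·10 + 2 + 0 − 8 − 0)/2 = 14/2 = 7.
(Structurally: 2 ring(s) + 5 π bond(s) = 7.)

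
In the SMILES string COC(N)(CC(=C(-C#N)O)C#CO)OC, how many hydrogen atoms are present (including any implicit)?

12

Hydrogens are implicit in SMILES; fill each atom to its normal valence:
  6 × C: no H
  2 × C: 3 H each → 6
  2 × O: 1 H each → 2
  2 × O: no H
  1 × C: 2 H
  1 × N: 2 H
  1 × N: no H
  Total hydrogens = 12.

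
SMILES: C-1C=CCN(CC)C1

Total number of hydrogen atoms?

13

Hydrogens are implicit in SMILES; fill each atom to its normal valence:
  4 × C: 2 H each → 8
  2 × C: 1 H each → 2
  1 × C: 3 H
  1 × N: no H
  Total hydrogens = 13.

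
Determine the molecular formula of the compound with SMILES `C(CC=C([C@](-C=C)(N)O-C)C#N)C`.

C10H16N2O

Heavy atoms from the SMILES: 10 C, 2 N, 1 O.
Implicit hydrogens by atom environment:
  3 × C: 2 H each → 6
  3 × C: no H
  2 × C: 3 H each → 6
  2 × C: 1 H each → 2
  1 × N: 2 H
  1 × N: no H
  1 × O: no H
  Total hydrogens = 16.
Molecular formula: C10H16N2O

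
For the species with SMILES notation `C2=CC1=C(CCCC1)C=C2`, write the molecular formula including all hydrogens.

Heavy atoms from the SMILES: 10 C.
Implicit hydrogens by atom environment:
  4 × C: 2 H each → 8
  4 × C (aromatic): 1 H each → 4
  2 × C (aromatic): no H
  Total hydrogens = 12.
Molecular formula: C10H12

C10H12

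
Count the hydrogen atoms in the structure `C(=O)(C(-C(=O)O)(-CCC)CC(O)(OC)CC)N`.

21

Hydrogens are implicit in SMILES; fill each atom to its normal valence:
  4 × C: 2 H each → 8
  4 × C: no H
  3 × C: 3 H each → 9
  3 × O: no H
  2 × O: 1 H each → 2
  1 × N: 2 H
  Total hydrogens = 21.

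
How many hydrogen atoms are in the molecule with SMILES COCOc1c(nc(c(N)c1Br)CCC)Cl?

Hydrogens are implicit in SMILES; fill each atom to its normal valence:
  5 × C (aromatic): no H
  3 × C: 2 H each → 6
  2 × C: 3 H each → 6
  2 × O: no H
  1 × Br: no H
  1 × Cl: no H
  1 × N: 2 H
  1 × N (aromatic): no H
  Total hydrogens = 14.

14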